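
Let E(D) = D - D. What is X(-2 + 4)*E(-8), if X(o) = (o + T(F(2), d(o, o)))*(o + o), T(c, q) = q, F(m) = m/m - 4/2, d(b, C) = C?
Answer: 0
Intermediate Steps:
F(m) = -1 (F(m) = 1 - 4*1/2 = 1 - 2 = -1)
E(D) = 0
X(o) = 4*o**2 (X(o) = (o + o)*(o + o) = (2*o)*(2*o) = 4*o**2)
X(-2 + 4)*E(-8) = (4*(-2 + 4)**2)*0 = (4*2**2)*0 = (4*4)*0 = 16*0 = 0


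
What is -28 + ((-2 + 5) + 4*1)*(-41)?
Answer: -315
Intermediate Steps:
-28 + ((-2 + 5) + 4*1)*(-41) = -28 + (3 + 4)*(-41) = -28 + 7*(-41) = -28 - 287 = -315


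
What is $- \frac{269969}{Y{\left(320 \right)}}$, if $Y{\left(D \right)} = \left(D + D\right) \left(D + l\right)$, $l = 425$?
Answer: $- \frac{269969}{476800} \approx -0.56621$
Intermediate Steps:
$Y{\left(D \right)} = 2 D \left(425 + D\right)$ ($Y{\left(D \right)} = \left(D + D\right) \left(D + 425\right) = 2 D \left(425 + D\right)$)
$- \frac{269969}{Y{\left(320 \right)}} = - \frac{269969}{2 \cdot 320 \left(425 + 320\right)} = - \frac{269969}{2 \cdot 320 \cdot 745} = - \frac{269969}{476800}$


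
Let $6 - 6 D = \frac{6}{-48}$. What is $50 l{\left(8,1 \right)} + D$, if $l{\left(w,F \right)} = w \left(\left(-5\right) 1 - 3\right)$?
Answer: $- \frac{153551}{48} \approx -3199.0$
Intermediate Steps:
$D = \frac{49}{48}$ ($D = 1 - \frac{6 \frac{1}{-48}}{6} = 1 - \frac{6 \left(- \frac{1}{48}\right)}{6} = 1 - - \frac{1}{48} = 1 + \frac{1}{48} = \frac{49}{48} \approx 1.0208$)
$l{\left(w,F \right)} = - 8 w$ ($l{\left(w,F \right)} = w \left(-5 - 3\right) = w \left(-8\right) = - 8 w$)
$50 l{\left(8,1 \right)} + D = 50 \left(\left(-8\right) 8\right) + \frac{49}{48} = 50 \left(-64\right) + \frac{49}{48} = -3200 + \frac{49}{48} = - \frac{153551}{48}$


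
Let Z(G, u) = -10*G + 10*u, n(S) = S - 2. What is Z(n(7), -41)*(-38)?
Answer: 17480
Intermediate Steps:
n(S) = -2 + S
Z(n(7), -41)*(-38) = (-10*(-2 + 7) + 10*(-41))*(-38) = (-10*5 - 410)*(-38) = (-50 - 410)*(-38) = -460*(-38) = 17480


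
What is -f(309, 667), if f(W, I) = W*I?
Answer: -206103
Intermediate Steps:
f(W, I) = I*W
-f(309, 667) = -667*309 = -1*206103 = -206103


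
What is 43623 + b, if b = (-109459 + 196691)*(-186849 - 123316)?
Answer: -27056269657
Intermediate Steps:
b = -27056313280 (b = 87232*(-310165) = -27056313280)
43623 + b = 43623 - 27056313280 = -27056269657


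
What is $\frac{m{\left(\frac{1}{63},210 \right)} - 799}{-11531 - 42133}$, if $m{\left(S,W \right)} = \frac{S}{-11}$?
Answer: $\frac{138427}{9297288} \approx 0.014889$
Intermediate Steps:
$m{\left(S,W \right)} = - \frac{S}{11}$ ($m{\left(S,W \right)} = S \left(- \frac{1}{11}\right) = - \frac{S}{11}$)
$\frac{m{\left(\frac{1}{63},210 \right)} - 799}{-11531 - 42133} = \frac{- \frac{1}{11 \cdot 63} - 799}{-11531 - 42133} = \frac{\left(- \frac{1}{11}\right) \frac{1}{63} - 799}{-53664} = \left(- \frac{1}{693} - 799\right) \left(- \frac{1}{53664}\right) = \left(- \frac{553708}{693}\right) \left(- \frac{1}{53664}\right) = \frac{138427}{9297288}$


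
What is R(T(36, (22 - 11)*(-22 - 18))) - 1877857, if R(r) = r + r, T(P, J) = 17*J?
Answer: -1892817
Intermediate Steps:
R(r) = 2*r
R(T(36, (22 - 11)*(-22 - 18))) - 1877857 = 2*(17*((22 - 11)*(-22 - 18))) - 1877857 = 2*(17*(11*(-40))) - 1877857 = 2*(17*(-440)) - 1877857 = 2*(-7480) - 1877857 = -14960 - 1877857 = -1892817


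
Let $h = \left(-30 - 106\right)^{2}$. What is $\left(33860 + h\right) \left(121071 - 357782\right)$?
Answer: $-12393241116$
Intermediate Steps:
$h = 18496$ ($h = \left(-136\right)^{2} = 18496$)
$\left(33860 + h\right) \left(121071 - 357782\right) = \left(33860 + 18496\right) \left(121071 - 357782\right) = 52356 \left(-236711\right) = -12393241116$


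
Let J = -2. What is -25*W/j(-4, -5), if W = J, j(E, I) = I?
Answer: -10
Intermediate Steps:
W = -2
-25*W/j(-4, -5) = -(-50)/(-5) = -(-50)*(-1)/5 = -25*⅖ = -10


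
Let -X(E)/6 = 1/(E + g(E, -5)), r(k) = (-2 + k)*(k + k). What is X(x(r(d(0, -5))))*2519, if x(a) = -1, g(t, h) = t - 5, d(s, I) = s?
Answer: 15114/7 ≈ 2159.1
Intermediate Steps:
g(t, h) = -5 + t
r(k) = 2*k*(-2 + k) (r(k) = (-2 + k)*(2*k) = 2*k*(-2 + k))
X(E) = -6/(-5 + 2*E) (X(E) = -6/(E + (-5 + E)) = -6/(-5 + 2*E))
X(x(r(d(0, -5))))*2519 = -6/(-5 + 2*(-1))*2519 = -6/(-5 - 2)*2519 = -6/(-7)*2519 = -6*(-⅐)*2519 = (6/7)*2519 = 15114/7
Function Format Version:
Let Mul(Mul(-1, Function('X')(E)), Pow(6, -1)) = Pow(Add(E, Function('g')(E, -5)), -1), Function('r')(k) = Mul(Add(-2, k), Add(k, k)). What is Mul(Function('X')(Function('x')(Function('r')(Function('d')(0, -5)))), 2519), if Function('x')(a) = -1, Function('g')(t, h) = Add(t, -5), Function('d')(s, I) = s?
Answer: Rational(15114, 7) ≈ 2159.1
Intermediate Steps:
Function('g')(t, h) = Add(-5, t)
Function('r')(k) = Mul(2, k, Add(-2, k)) (Function('r')(k) = Mul(Add(-2, k), Mul(2, k)) = Mul(2, k, Add(-2, k)))
Function('X')(E) = Mul(-6, Pow(Add(-5, Mul(2, E)), -1)) (Function('X')(E) = Mul(-6, Pow(Add(E, Add(-5, E)), -1)) = Mul(-6, Pow(Add(-5, Mul(2, E)), -1)))
Mul(Function('X')(Function('x')(Function('r')(Function('d')(0, -5)))), 2519) = Mul(Mul(-6, Pow(Add(-5, Mul(2, -1)), -1)), 2519) = Mul(Mul(-6, Pow(Add(-5, -2), -1)), 2519) = Mul(Mul(-6, Pow(-7, -1)), 2519) = Mul(Mul(-6, Rational(-1, 7)), 2519) = Mul(Rational(6, 7), 2519) = Rational(15114, 7)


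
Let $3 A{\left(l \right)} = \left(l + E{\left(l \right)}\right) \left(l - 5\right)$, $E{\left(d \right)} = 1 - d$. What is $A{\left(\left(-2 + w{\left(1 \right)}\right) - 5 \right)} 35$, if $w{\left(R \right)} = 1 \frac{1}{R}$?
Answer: $- \frac{385}{3} \approx -128.33$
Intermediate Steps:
$w{\left(R \right)} = \frac{1}{R}$
$A{\left(l \right)} = - \frac{5}{3} + \frac{l}{3}$ ($A{\left(l \right)} = \frac{\left(l - \left(-1 + l\right)\right) \left(l - 5\right)}{3} = \frac{1 \left(-5 + l\right)}{3} = \frac{-5 + l}{3} = - \frac{5}{3} + \frac{l}{3}$)
$A{\left(\left(-2 + w{\left(1 \right)}\right) - 5 \right)} 35 = \left(- \frac{5}{3} + \frac{\left(-2 + 1^{-1}\right) - 5}{3}\right) 35 = \left(- \frac{5}{3} + \frac{\left(-2 + 1\right) - 5}{3}\right) 35 = \left(- \frac{5}{3} + \frac{-1 - 5}{3}\right) 35 = \left(- \frac{5}{3} + \frac{1}{3} \left(-6\right)\right) 35 = \left(- \frac{5}{3} - 2\right) 35 = \left(- \frac{11}{3}\right) 35 = - \frac{385}{3}$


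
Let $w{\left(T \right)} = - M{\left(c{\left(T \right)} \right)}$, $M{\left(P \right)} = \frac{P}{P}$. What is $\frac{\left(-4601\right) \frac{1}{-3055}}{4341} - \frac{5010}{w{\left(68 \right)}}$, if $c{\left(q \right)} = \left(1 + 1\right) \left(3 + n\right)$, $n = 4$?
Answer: $\frac{66441397151}{13261755} \approx 5010.0$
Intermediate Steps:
$c{\left(q \right)} = 14$ ($c{\left(q \right)} = \left(1 + 1\right) \left(3 + 4\right) = 2 \cdot 7 = 14$)
$M{\left(P \right)} = 1$
$w{\left(T \right)} = -1$ ($w{\left(T \right)} = \left(-1\right) 1 = -1$)
$\frac{\left(-4601\right) \frac{1}{-3055}}{4341} - \frac{5010}{w{\left(68 \right)}} = \frac{\left(-4601\right) \frac{1}{-3055}}{4341} - \frac{5010}{-1} = \left(-4601\right) \left(- \frac{1}{3055}\right) \frac{1}{4341} - -5010 = \frac{4601}{3055} \cdot \frac{1}{4341} + 5010 = \frac{4601}{13261755} + 5010 = \frac{66441397151}{13261755}$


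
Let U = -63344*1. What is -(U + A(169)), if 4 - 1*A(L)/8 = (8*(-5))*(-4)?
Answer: 64592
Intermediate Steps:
U = -63344
A(L) = -1248 (A(L) = 32 - 8*8*(-5)*(-4) = 32 - (-320)*(-4) = 32 - 8*160 = 32 - 1280 = -1248)
-(U + A(169)) = -(-63344 - 1248) = -1*(-64592) = 64592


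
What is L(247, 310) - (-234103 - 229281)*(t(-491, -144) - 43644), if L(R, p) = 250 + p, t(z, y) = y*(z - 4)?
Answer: 12806080784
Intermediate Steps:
t(z, y) = y*(-4 + z)
L(247, 310) - (-234103 - 229281)*(t(-491, -144) - 43644) = (250 + 310) - (-234103 - 229281)*(-144*(-4 - 491) - 43644) = 560 - (-463384)*(-144*(-495) - 43644) = 560 - (-463384)*(71280 - 43644) = 560 - (-463384)*27636 = 560 - 1*(-12806080224) = 560 + 12806080224 = 12806080784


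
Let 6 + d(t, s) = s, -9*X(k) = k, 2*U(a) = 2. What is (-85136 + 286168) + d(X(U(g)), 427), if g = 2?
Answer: 201453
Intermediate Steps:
U(a) = 1 (U(a) = (½)*2 = 1)
X(k) = -k/9
d(t, s) = -6 + s
(-85136 + 286168) + d(X(U(g)), 427) = (-85136 + 286168) + (-6 + 427) = 201032 + 421 = 201453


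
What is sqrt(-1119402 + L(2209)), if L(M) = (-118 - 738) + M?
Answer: I*sqrt(1118049) ≈ 1057.4*I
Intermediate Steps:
L(M) = -856 + M
sqrt(-1119402 + L(2209)) = sqrt(-1119402 + (-856 + 2209)) = sqrt(-1119402 + 1353) = sqrt(-1118049) = I*sqrt(1118049)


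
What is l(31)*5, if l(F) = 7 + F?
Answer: 190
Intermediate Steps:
l(31)*5 = (7 + 31)*5 = 38*5 = 190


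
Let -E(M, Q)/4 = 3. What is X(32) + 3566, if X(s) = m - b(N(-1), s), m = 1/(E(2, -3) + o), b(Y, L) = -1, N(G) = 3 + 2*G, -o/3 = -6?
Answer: 21403/6 ≈ 3567.2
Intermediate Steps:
o = 18 (o = -3*(-6) = 18)
E(M, Q) = -12 (E(M, Q) = -4*3 = -12)
m = 1/6 (m = 1/(-12 + 18) = 1/6 ≈ 0.16667)
X(s) = 7/6 (X(s) = 1/6 - 1*(-1) = 1/6 + 1 = 7/6)
X(32) + 3566 = 7/6 + 3566 = 21403/6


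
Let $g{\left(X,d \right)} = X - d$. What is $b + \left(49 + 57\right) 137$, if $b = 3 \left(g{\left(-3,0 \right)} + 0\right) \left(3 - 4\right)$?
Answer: $14531$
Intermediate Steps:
$b = 9$ ($b = 3 \left(\left(-3 - 0\right) + 0\right) \left(3 - 4\right) = 3 \left(\left(-3 + 0\right) + 0\right) \left(-1\right) = 3 \left(-3 + 0\right) \left(-1\right) = 3 \left(-3\right) \left(-1\right) = \left(-9\right) \left(-1\right) = 9$)
$b + \left(49 + 57\right) 137 = 9 + \left(49 + 57\right) 137 = 9 + 106 \cdot 137 = 9 + 14522 = 14531$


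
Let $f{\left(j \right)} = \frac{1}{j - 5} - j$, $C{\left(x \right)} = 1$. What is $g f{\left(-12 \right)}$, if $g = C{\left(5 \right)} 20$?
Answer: $\frac{4060}{17} \approx 238.82$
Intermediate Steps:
$f{\left(j \right)} = \frac{1}{-5 + j} - j$
$g = 20$ ($g = 1 \cdot 20 = 20$)
$g f{\left(-12 \right)} = 20 \frac{1 - \left(-12\right)^{2} + 5 \left(-12\right)}{-5 - 12} = 20 \frac{1 - 144 - 60}{-17} = 20 \left(- \frac{1 - 144 - 60}{17}\right) = 20 \left(\left(- \frac{1}{17}\right) \left(-203\right)\right) = 20 \cdot \frac{203}{17} = \frac{4060}{17}$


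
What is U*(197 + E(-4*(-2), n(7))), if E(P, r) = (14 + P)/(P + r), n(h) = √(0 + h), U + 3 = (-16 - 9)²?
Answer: 7093910/57 - 13684*√7/57 ≈ 1.2382e+5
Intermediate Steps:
U = 622 (U = -3 + (-16 - 9)² = -3 + (-25)² = -3 + 625 = 622)
n(h) = √h
E(P, r) = (14 + P)/(P + r)
U*(197 + E(-4*(-2), n(7))) = 622*(197 + (14 - 4*(-2))/(-4*(-2) + √7)) = 622*(197 + (14 + 8)/(8 + √7)) = 622*(197 + 22/(8 + √7)) = 122534 + 13684/(8 + √7)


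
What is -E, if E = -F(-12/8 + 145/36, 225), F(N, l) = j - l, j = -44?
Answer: -269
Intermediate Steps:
F(N, l) = -44 - l
E = 269 (E = -(-44 - 1*225) = -(-44 - 225) = -1*(-269) = 269)
-E = -1*269 = -269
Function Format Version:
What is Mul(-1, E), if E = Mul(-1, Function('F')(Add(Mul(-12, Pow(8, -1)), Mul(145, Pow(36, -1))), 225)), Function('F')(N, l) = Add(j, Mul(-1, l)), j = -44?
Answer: -269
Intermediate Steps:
Function('F')(N, l) = Add(-44, Mul(-1, l))
E = 269 (E = Mul(-1, Add(-44, Mul(-1, 225))) = Mul(-1, Add(-44, -225)) = Mul(-1, -269) = 269)
Mul(-1, E) = Mul(-1, 269) = -269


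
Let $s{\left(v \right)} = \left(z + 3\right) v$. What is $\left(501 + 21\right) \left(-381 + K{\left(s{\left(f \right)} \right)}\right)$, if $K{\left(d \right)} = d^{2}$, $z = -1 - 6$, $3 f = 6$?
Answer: $-165474$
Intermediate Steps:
$f = 2$ ($f = \frac{1}{3} \cdot 6 = 2$)
$z = -7$ ($z = -1 - 6 = -7$)
$s{\left(v \right)} = - 4 v$ ($s{\left(v \right)} = \left(-7 + 3\right) v = - 4 v$)
$\left(501 + 21\right) \left(-381 + K{\left(s{\left(f \right)} \right)}\right) = \left(501 + 21\right) \left(-381 + \left(\left(-4\right) 2\right)^{2}\right) = 522 \left(-381 + \left(-8\right)^{2}\right) = 522 \left(-381 + 64\right) = 522 \left(-317\right) = -165474$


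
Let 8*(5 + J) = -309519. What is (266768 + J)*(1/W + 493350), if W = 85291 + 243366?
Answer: 42263365667032905/375608 ≈ 1.1252e+11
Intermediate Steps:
J = -309559/8 (J = -5 + (⅛)*(-309519) = -5 - 309519/8 = -309559/8 ≈ -38695.)
W = 328657
(266768 + J)*(1/W + 493350) = (266768 - 309559/8)*(1/328657 + 493350) = 1824585*(1/328657 + 493350)/8 = (1824585/8)*(162142930951/328657) = 42263365667032905/375608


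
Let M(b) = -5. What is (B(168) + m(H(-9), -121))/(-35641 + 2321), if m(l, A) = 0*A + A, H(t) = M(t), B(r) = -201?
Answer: 23/2380 ≈ 0.0096639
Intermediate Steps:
H(t) = -5
m(l, A) = A (m(l, A) = 0 + A = A)
(B(168) + m(H(-9), -121))/(-35641 + 2321) = (-201 - 121)/(-35641 + 2321) = -322/(-33320) = -322*(-1/33320) = 23/2380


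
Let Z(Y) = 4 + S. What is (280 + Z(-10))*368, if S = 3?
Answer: 105616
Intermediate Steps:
Z(Y) = 7 (Z(Y) = 4 + 3 = 7)
(280 + Z(-10))*368 = (280 + 7)*368 = 287*368 = 105616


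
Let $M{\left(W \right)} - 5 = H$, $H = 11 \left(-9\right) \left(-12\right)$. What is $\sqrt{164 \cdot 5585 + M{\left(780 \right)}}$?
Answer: $7 \sqrt{18717} \approx 957.67$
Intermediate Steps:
$H = 1188$ ($H = \left(-99\right) \left(-12\right) = 1188$)
$M{\left(W \right)} = 1193$ ($M{\left(W \right)} = 5 + 1188 = 1193$)
$\sqrt{164 \cdot 5585 + M{\left(780 \right)}} = \sqrt{164 \cdot 5585 + 1193} = \sqrt{915940 + 1193} = \sqrt{917133} = 7 \sqrt{18717}$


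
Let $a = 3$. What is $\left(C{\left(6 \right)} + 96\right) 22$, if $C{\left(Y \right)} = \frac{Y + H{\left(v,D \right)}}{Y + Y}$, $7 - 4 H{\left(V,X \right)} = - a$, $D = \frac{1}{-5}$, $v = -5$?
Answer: $\frac{25531}{12} \approx 2127.6$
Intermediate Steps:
$D = - \frac{1}{5} \approx -0.2$
$H{\left(V,X \right)} = \frac{5}{2}$ ($H{\left(V,X \right)} = \frac{7}{4} - \frac{\left(-1\right) 3}{4} = \frac{7}{4} - - \frac{3}{4} = \frac{7}{4} + \frac{3}{4} = \frac{5}{2}$)
$C{\left(Y \right)} = \frac{\frac{5}{2} + Y}{2 Y}$ ($C{\left(Y \right)} = \frac{Y + \frac{5}{2}}{Y + Y} = \frac{\frac{5}{2} + Y}{2 Y}$)
$\left(C{\left(6 \right)} + 96\right) 22 = \left(\frac{5 + 2 \cdot 6}{4 \cdot 6} + 96\right) 22 = \left(\frac{1}{4} \cdot \frac{1}{6} \left(5 + 12\right) + 96\right) 22 = \left(\frac{1}{4} \cdot \frac{1}{6} \cdot 17 + 96\right) 22 = \left(\frac{17}{24} + 96\right) 22 = \frac{2321}{24} \cdot 22 = \frac{25531}{12}$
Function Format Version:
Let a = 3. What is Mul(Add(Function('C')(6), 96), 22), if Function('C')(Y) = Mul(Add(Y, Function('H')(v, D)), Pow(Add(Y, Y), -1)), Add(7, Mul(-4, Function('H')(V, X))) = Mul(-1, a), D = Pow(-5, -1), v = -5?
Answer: Rational(25531, 12) ≈ 2127.6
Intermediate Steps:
D = Rational(-1, 5) ≈ -0.20000
Function('H')(V, X) = Rational(5, 2) (Function('H')(V, X) = Add(Rational(7, 4), Mul(Rational(-1, 4), Mul(-1, 3))) = Add(Rational(7, 4), Mul(Rational(-1, 4), -3)) = Add(Rational(7, 4), Rational(3, 4)) = Rational(5, 2))
Function('C')(Y) = Mul(Rational(1, 2), Pow(Y, -1), Add(Rational(5, 2), Y)) (Function('C')(Y) = Mul(Add(Y, Rational(5, 2)), Pow(Add(Y, Y), -1)) = Mul(Add(Rational(5, 2), Y), Pow(Mul(2, Y), -1)) = Mul(Add(Rational(5, 2), Y), Mul(Rational(1, 2), Pow(Y, -1))) = Mul(Rational(1, 2), Pow(Y, -1), Add(Rational(5, 2), Y)))
Mul(Add(Function('C')(6), 96), 22) = Mul(Add(Mul(Rational(1, 4), Pow(6, -1), Add(5, Mul(2, 6))), 96), 22) = Mul(Add(Mul(Rational(1, 4), Rational(1, 6), Add(5, 12)), 96), 22) = Mul(Add(Mul(Rational(1, 4), Rational(1, 6), 17), 96), 22) = Mul(Add(Rational(17, 24), 96), 22) = Mul(Rational(2321, 24), 22) = Rational(25531, 12)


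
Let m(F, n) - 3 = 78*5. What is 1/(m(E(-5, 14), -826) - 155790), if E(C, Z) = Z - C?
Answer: -1/155397 ≈ -6.4351e-6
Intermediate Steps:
m(F, n) = 393 (m(F, n) = 3 + 78*5 = 3 + 390 = 393)
1/(m(E(-5, 14), -826) - 155790) = 1/(393 - 155790) = 1/(-155397) = -1/155397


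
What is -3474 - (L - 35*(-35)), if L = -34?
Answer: -4665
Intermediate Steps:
-3474 - (L - 35*(-35)) = -3474 - (-34 - 35*(-35)) = -3474 - (-34 + 1225) = -3474 - 1*1191 = -3474 - 1191 = -4665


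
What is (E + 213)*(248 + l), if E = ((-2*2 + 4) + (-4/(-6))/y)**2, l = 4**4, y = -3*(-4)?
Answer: 966182/9 ≈ 1.0735e+5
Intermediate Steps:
y = 12
l = 256
E = 1/324 (E = ((-2*2 + 4) - 4/(-6)/12)**2 = ((-4 + 4) - 4*(-1/6)*(1/12))**2 = (0 + (2/3)*(1/12))**2 = (0 + 1/18)**2 = (1/18)**2 = 1/324 ≈ 0.0030864)
(E + 213)*(248 + l) = (1/324 + 213)*(248 + 256) = (69013/324)*504 = 966182/9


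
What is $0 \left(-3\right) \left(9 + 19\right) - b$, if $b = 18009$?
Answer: $-18009$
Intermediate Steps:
$0 \left(-3\right) \left(9 + 19\right) - b = 0 \left(-3\right) \left(9 + 19\right) - 18009 = 0 \cdot 28 - 18009 = 0 - 18009 = -18009$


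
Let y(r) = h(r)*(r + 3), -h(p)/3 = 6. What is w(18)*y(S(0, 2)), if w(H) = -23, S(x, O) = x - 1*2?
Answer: 414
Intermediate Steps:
S(x, O) = -2 + x (S(x, O) = x - 2 = -2 + x)
h(p) = -18 (h(p) = -3*6 = -18)
y(r) = -54 - 18*r (y(r) = -18*(r + 3) = -18*(3 + r) = -54 - 18*r)
w(18)*y(S(0, 2)) = -23*(-54 - 18*(-2 + 0)) = -23*(-54 - 18*(-2)) = -23*(-54 + 36) = -23*(-18) = 414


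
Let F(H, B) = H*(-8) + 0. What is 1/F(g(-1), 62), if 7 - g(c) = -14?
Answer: -1/168 ≈ -0.0059524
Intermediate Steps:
g(c) = 21 (g(c) = 7 - 1*(-14) = 7 + 14 = 21)
F(H, B) = -8*H (F(H, B) = -8*H + 0 = -8*H)
1/F(g(-1), 62) = 1/(-8*21) = 1/(-168) = -1/168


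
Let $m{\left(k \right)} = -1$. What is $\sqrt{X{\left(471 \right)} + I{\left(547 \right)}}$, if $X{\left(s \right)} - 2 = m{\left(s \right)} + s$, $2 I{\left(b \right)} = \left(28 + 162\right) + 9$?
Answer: $\frac{3 \sqrt{254}}{2} \approx 23.906$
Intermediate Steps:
$I{\left(b \right)} = \frac{199}{2}$ ($I{\left(b \right)} = \frac{\left(28 + 162\right) + 9}{2} = \frac{190 + 9}{2} = \frac{1}{2} \cdot 199 = \frac{199}{2}$)
$X{\left(s \right)} = 1 + s$ ($X{\left(s \right)} = 2 + \left(-1 + s\right) = 1 + s$)
$\sqrt{X{\left(471 \right)} + I{\left(547 \right)}} = \sqrt{\left(1 + 471\right) + \frac{199}{2}} = \sqrt{472 + \frac{199}{2}} = \sqrt{\frac{1143}{2}} = \frac{3 \sqrt{254}}{2}$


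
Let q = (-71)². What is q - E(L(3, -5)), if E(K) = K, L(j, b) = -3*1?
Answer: 5044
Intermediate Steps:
L(j, b) = -3
q = 5041
q - E(L(3, -5)) = 5041 - 1*(-3) = 5041 + 3 = 5044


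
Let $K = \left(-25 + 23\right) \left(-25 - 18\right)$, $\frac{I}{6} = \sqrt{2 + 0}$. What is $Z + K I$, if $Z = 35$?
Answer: $35 + 516 \sqrt{2} \approx 764.73$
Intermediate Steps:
$I = 6 \sqrt{2}$ ($I = 6 \sqrt{2 + 0} = 6 \sqrt{2} \approx 8.4853$)
$K = 86$ ($K = \left(-2\right) \left(-43\right) = 86$)
$Z + K I = 35 + 86 \cdot 6 \sqrt{2} = 35 + 516 \sqrt{2}$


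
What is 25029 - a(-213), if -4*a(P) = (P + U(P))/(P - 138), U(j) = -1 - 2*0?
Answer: 17570465/702 ≈ 25029.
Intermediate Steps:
U(j) = -1 (U(j) = -1 + 0 = -1)
a(P) = -(-1 + P)/(4*(-138 + P)) (a(P) = -(P - 1)/(4*(P - 138)) = -(-1 + P)/(4*(-138 + P)))
25029 - a(-213) = 25029 - (1 - 1*(-213))/(4*(-138 - 213)) = 25029 - (1 + 213)/(4*(-351)) = 25029 - (-1)*214/(4*351) = 25029 - 1*(-107/702) = 25029 + 107/702 = 17570465/702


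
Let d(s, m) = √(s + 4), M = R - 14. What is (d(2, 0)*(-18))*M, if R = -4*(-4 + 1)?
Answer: 36*√6 ≈ 88.182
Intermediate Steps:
R = 12 (R = -4*(-3) = 12)
M = -2 (M = 12 - 14 = -2)
d(s, m) = √(4 + s)
(d(2, 0)*(-18))*M = (√(4 + 2)*(-18))*(-2) = (√6*(-18))*(-2) = -18*√6*(-2) = 36*√6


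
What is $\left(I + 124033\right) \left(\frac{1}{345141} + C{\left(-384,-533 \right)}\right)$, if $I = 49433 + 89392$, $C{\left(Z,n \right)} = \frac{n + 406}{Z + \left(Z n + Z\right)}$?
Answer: $- \frac{212374675381}{1303252416} \approx -162.96$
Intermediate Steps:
$C{\left(Z,n \right)} = \frac{406 + n}{2 Z + Z n}$ ($C{\left(Z,n \right)} = \frac{406 + n}{Z + \left(Z + Z n\right)} = \frac{406 + n}{2 Z + Z n}$)
$I = 138825$
$\left(I + 124033\right) \left(\frac{1}{345141} + C{\left(-384,-533 \right)}\right) = \left(138825 + 124033\right) \left(\frac{1}{345141} + \frac{406 - 533}{\left(-384\right) \left(2 - 533\right)}\right) = 262858 \left(\frac{1}{345141} - \frac{1}{384} \frac{1}{-531} \left(-127\right)\right) = 262858 \left(\frac{1}{345141} - \left(- \frac{1}{203904}\right) \left(-127\right)\right) = 262858 \left(\frac{1}{345141} - \frac{127}{203904}\right) = 262858 \left(- \frac{1615889}{2606504832}\right) = - \frac{212374675381}{1303252416}$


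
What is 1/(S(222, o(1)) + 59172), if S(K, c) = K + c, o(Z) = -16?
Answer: 1/59378 ≈ 1.6841e-5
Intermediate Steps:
1/(S(222, o(1)) + 59172) = 1/((222 - 16) + 59172) = 1/(206 + 59172) = 1/59378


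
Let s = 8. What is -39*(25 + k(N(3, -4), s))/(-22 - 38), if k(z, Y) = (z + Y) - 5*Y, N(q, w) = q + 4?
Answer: 0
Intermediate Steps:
N(q, w) = 4 + q
k(z, Y) = z - 4*Y (k(z, Y) = (Y + z) - 5*Y = z - 4*Y)
-39*(25 + k(N(3, -4), s))/(-22 - 38) = -39*(25 + ((4 + 3) - 4*8))/(-22 - 38) = -39*(25 + (7 - 32))/(-60) = -39*(25 - 25)*(-1)/60 = -0*(-1)/60 = -39*0 = 0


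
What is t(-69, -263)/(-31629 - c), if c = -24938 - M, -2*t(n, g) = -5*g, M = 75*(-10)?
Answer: 1315/14882 ≈ 0.088362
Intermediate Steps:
M = -750
t(n, g) = 5*g/2 (t(n, g) = -(-5)*g/2 = 5*g/2)
c = -24188 (c = -24938 - 1*(-750) = -24938 + 750 = -24188)
t(-69, -263)/(-31629 - c) = ((5/2)*(-263))/(-31629 - 1*(-24188)) = -1315/(2*(-31629 + 24188)) = -1315/2/(-7441) = -1315/2*(-1/7441) = 1315/14882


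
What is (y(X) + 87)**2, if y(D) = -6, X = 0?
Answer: 6561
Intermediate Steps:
(y(X) + 87)**2 = (-6 + 87)**2 = 81**2 = 6561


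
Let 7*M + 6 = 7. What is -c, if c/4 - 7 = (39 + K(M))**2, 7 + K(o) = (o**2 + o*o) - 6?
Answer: -6579932/2401 ≈ -2740.5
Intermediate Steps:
M = 1/7 (M = -6/7 + (1/7)*7 = -6/7 + 1 = 1/7 ≈ 0.14286)
K(o) = -13 + 2*o**2 (K(o) = -7 + ((o**2 + o*o) - 6) = -7 + ((o**2 + o**2) - 6) = -7 + (2*o**2 - 6) = -7 + (-6 + 2*o**2) = -13 + 2*o**2)
c = 6579932/2401 (c = 28 + 4*(39 + (-13 + 2*(1/7)**2))**2 = 28 + 4*(39 + (-13 + 2*(1/49)))**2 = 28 + 4*(39 + (-13 + 2/49))**2 = 28 + 4*(39 - 635/49)**2 = 28 + 4*(1276/49)**2 = 28 + 4*(1628176/2401) = 28 + 6512704/2401 = 6579932/2401 ≈ 2740.5)
-c = -1*6579932/2401 = -6579932/2401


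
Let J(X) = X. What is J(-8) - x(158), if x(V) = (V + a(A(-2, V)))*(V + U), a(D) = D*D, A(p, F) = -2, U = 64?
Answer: -35972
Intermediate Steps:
a(D) = D²
x(V) = (4 + V)*(64 + V) (x(V) = (V + (-2)²)*(V + 64) = (V + 4)*(64 + V) = (4 + V)*(64 + V))
J(-8) - x(158) = -8 - (256 + 158² + 68*158) = -8 - (256 + 24964 + 10744) = -8 - 1*35964 = -8 - 35964 = -35972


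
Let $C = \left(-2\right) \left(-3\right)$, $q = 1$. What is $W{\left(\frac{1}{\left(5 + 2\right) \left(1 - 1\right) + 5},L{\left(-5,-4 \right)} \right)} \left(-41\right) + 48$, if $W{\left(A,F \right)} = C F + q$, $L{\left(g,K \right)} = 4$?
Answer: $-977$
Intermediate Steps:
$C = 6$
$W{\left(A,F \right)} = 1 + 6 F$ ($W{\left(A,F \right)} = 6 F + 1 = 1 + 6 F$)
$W{\left(\frac{1}{\left(5 + 2\right) \left(1 - 1\right) + 5},L{\left(-5,-4 \right)} \right)} \left(-41\right) + 48 = \left(1 + 6 \cdot 4\right) \left(-41\right) + 48 = \left(1 + 24\right) \left(-41\right) + 48 = 25 \left(-41\right) + 48 = -1025 + 48 = -977$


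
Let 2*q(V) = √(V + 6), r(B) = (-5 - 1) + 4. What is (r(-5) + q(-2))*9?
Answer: -9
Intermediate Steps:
r(B) = -2 (r(B) = -6 + 4 = -2)
q(V) = √(6 + V)/2 (q(V) = √(V + 6)/2 = √(6 + V)/2)
(r(-5) + q(-2))*9 = (-2 + √(6 - 2)/2)*9 = (-2 + √4/2)*9 = (-2 + (½)*2)*9 = (-2 + 1)*9 = -1*9 = -9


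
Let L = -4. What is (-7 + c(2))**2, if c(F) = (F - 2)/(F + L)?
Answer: 49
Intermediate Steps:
c(F) = (-2 + F)/(-4 + F) (c(F) = (F - 2)/(F - 4) = (-2 + F)/(-4 + F))
(-7 + c(2))**2 = (-7 + (-2 + 2)/(-4 + 2))**2 = (-7 + 0/(-2))**2 = (-7 - 1/2*0)**2 = (-7 + 0)**2 = (-7)**2 = 49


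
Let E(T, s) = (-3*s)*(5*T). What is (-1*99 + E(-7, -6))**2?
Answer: 531441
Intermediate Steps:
E(T, s) = -15*T*s
(-1*99 + E(-7, -6))**2 = (-1*99 - 15*(-7)*(-6))**2 = (-99 - 630)**2 = (-729)**2 = 531441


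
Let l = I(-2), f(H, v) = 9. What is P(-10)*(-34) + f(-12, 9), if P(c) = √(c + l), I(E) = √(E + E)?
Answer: 9 - 34*√(-10 + 2*I) ≈ -1.6989 - 108.05*I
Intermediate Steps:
I(E) = √2*√E (I(E) = √(2*E) = √2*√E)
l = 2*I (l = √2*√(-2) = √2*(I*√2) = 2*I ≈ 2.0*I)
P(c) = √(c + 2*I)
P(-10)*(-34) + f(-12, 9) = √(-10 + 2*I)*(-34) + 9 = -34*√(-10 + 2*I) + 9 = 9 - 34*√(-10 + 2*I)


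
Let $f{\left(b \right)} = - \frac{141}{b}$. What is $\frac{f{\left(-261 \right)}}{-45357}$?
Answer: $- \frac{47}{3946059} \approx -1.1911 \cdot 10^{-5}$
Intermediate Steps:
$\frac{f{\left(-261 \right)}}{-45357} = \frac{\left(-141\right) \frac{1}{-261}}{-45357} = \left(-141\right) \left(- \frac{1}{261}\right) \left(- \frac{1}{45357}\right) = \frac{47}{87} \left(- \frac{1}{45357}\right) = - \frac{47}{3946059}$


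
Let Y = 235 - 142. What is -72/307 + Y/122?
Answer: 19767/37454 ≈ 0.52777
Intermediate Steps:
Y = 93
-72/307 + Y/122 = -72/307 + 93/122 = 19767/37454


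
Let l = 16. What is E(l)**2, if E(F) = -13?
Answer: 169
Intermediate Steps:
E(l)**2 = (-13)**2 = 169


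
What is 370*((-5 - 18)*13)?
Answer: -110630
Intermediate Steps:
370*((-5 - 18)*13) = 370*(-23*13) = 370*(-299) = -110630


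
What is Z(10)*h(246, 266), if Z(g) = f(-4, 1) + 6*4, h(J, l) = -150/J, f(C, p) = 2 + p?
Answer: -675/41 ≈ -16.463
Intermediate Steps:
Z(g) = 27 (Z(g) = (2 + 1) + 6*4 = 3 + 24 = 27)
Z(10)*h(246, 266) = 27*(-150/246) = 27*(-150*1/246) = 27*(-25/41) = -675/41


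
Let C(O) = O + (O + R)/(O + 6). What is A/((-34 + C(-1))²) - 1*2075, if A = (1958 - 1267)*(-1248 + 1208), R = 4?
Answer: -7759725/3698 ≈ -2098.4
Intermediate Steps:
A = -27640 (A = 691*(-40) = -27640)
C(O) = O + (4 + O)/(6 + O) (C(O) = O + (O + 4)/(O + 6) = O + (4 + O)/(6 + O))
A/((-34 + C(-1))²) - 1*2075 = -27640/(-34 + (4 + (-1)² + 7*(-1))/(6 - 1))² - 1*2075 = -27640/(-34 + (4 + 1 - 7)/5)² - 2075 = -27640/(-34 + (⅕)*(-2))² - 2075 = -27640/(-34 - ⅖)² - 2075 = -27640/((-172/5)²) - 2075 = -27640/29584/25 - 2075 = -27640*25/29584 - 2075 = -86375/3698 - 2075 = -7759725/3698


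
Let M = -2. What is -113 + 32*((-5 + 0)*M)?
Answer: 207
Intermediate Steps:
-113 + 32*((-5 + 0)*M) = -113 + 32*((-5 + 0)*(-2)) = -113 + 32*(-5*(-2)) = -113 + 32*10 = -113 + 320 = 207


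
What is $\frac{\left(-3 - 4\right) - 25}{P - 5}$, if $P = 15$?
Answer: $- \frac{16}{5} \approx -3.2$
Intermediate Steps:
$\frac{\left(-3 - 4\right) - 25}{P - 5} = \frac{\left(-3 - 4\right) - 25}{15 - 5} = \frac{-7 - 25}{10} = \left(-7 - 25\right) \frac{1}{10} = \left(-32\right) \frac{1}{10} = - \frac{16}{5}$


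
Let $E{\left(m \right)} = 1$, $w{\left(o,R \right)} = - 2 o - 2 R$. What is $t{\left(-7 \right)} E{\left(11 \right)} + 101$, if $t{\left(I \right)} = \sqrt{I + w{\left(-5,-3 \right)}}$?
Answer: $104$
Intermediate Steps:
$w{\left(o,R \right)} = - 2 R - 2 o$
$t{\left(I \right)} = \sqrt{16 + I}$ ($t{\left(I \right)} = \sqrt{I - -16} = \sqrt{I + \left(6 + 10\right)} = \sqrt{I + 16} = \sqrt{16 + I}$)
$t{\left(-7 \right)} E{\left(11 \right)} + 101 = \sqrt{16 - 7} \cdot 1 + 101 = \sqrt{9} \cdot 1 + 101 = 3 \cdot 1 + 101 = 3 + 101 = 104$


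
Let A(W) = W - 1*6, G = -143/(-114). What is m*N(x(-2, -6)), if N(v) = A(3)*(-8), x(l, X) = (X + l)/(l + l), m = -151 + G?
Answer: -68284/19 ≈ -3593.9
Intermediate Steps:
G = 143/114 (G = -143*(-1/114) = 143/114 ≈ 1.2544)
A(W) = -6 + W (A(W) = W - 6 = -6 + W)
m = -17071/114 (m = -151 + 143/114 = -17071/114 ≈ -149.75)
x(l, X) = (X + l)/(2*l) (x(l, X) = (X + l)/((2*l)) = (X + l)*(1/(2*l)) = (X + l)/(2*l))
N(v) = 24 (N(v) = (-6 + 3)*(-8) = -3*(-8) = 24)
m*N(x(-2, -6)) = -17071/114*24 = -68284/19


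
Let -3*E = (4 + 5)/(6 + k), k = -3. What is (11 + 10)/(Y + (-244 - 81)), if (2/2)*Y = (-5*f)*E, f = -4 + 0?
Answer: -7/115 ≈ -0.060870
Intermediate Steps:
E = -1 (E = -(4 + 5)/(3*(6 - 3)) = -3/3 = -1/3*3 = -1)
f = -4
Y = -20 (Y = -5*(-4)*(-1) = 20*(-1) = -20)
(11 + 10)/(Y + (-244 - 81)) = (11 + 10)/(-20 + (-244 - 81)) = 21/(-20 - 325) = 21/(-345) = 21*(-1/345) = -7/115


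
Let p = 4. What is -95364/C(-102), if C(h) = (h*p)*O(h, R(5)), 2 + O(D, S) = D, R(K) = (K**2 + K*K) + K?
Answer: -7947/3536 ≈ -2.2475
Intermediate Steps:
R(K) = K + 2*K**2 (R(K) = (K**2 + K**2) + K = 2*K**2 + K = K + 2*K**2)
O(D, S) = -2 + D
C(h) = 4*h*(-2 + h) (C(h) = (h*4)*(-2 + h) = (4*h)*(-2 + h) = 4*h*(-2 + h))
-95364/C(-102) = -95364*(-1/(408*(-2 - 102))) = -95364/(4*(-102)*(-104)) = -95364/42432 = -95364*1/42432 = -7947/3536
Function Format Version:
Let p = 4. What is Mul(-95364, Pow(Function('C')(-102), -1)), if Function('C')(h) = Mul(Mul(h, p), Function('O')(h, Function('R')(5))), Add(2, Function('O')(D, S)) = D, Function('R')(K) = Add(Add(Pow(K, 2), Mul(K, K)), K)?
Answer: Rational(-7947, 3536) ≈ -2.2475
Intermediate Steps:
Function('R')(K) = Add(K, Mul(2, Pow(K, 2))) (Function('R')(K) = Add(Add(Pow(K, 2), Pow(K, 2)), K) = Add(Mul(2, Pow(K, 2)), K) = Add(K, Mul(2, Pow(K, 2))))
Function('O')(D, S) = Add(-2, D)
Function('C')(h) = Mul(4, h, Add(-2, h)) (Function('C')(h) = Mul(Mul(h, 4), Add(-2, h)) = Mul(Mul(4, h), Add(-2, h)) = Mul(4, h, Add(-2, h)))
Mul(-95364, Pow(Function('C')(-102), -1)) = Mul(-95364, Pow(Mul(4, -102, Add(-2, -102)), -1)) = Mul(-95364, Pow(Mul(4, -102, -104), -1)) = Mul(-95364, Pow(42432, -1)) = Mul(-95364, Rational(1, 42432)) = Rational(-7947, 3536)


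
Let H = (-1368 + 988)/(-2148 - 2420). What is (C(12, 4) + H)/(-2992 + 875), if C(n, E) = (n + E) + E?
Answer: -22935/2417614 ≈ -0.0094866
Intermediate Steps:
C(n, E) = n + 2*E (C(n, E) = (E + n) + E = n + 2*E)
H = 95/1142 (H = -380/(-4568) = -380*(-1/4568) = 95/1142 ≈ 0.083187)
(C(12, 4) + H)/(-2992 + 875) = ((12 + 2*4) + 95/1142)/(-2992 + 875) = ((12 + 8) + 95/1142)/(-2117) = (20 + 95/1142)*(-1/2117) = (22935/1142)*(-1/2117) = -22935/2417614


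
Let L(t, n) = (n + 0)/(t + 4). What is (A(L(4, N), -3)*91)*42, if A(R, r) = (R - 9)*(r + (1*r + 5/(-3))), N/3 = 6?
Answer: 395577/2 ≈ 1.9779e+5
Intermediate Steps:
N = 18 (N = 3*6 = 18)
L(t, n) = n/(4 + t)
A(R, r) = (-9 + R)*(-5/3 + 2*r) (A(R, r) = (-9 + R)*(r + (r + 5*(-⅓))) = (-9 + R)*(r + (r - 5/3)) = (-9 + R)*(r + (-5/3 + r)) = (-9 + R)*(-5/3 + 2*r))
(A(L(4, N), -3)*91)*42 = ((15 - 18*(-3) - 30/(4 + 4) + 2*(18/(4 + 4))*(-3))*91)*42 = ((15 + 54 - 30/8 + 2*(18/8)*(-3))*91)*42 = ((15 + 54 - 30/8 + 2*(18*(⅛))*(-3))*91)*42 = ((15 + 54 - 5/3*9/4 + 2*(9/4)*(-3))*91)*42 = ((15 + 54 - 15/4 - 27/2)*91)*42 = ((207/4)*91)*42 = (18837/4)*42 = 395577/2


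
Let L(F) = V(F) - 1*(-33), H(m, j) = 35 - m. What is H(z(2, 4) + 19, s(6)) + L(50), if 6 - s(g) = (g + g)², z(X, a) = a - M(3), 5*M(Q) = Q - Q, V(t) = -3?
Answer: 42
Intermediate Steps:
M(Q) = 0 (M(Q) = (Q - Q)/5 = (⅕)*0 = 0)
z(X, a) = a (z(X, a) = a - 1*0 = a + 0 = a)
s(g) = 6 - 4*g² (s(g) = 6 - (g + g)² = 6 - (2*g)² = 6 - 4*g²)
L(F) = 30 (L(F) = -3 - 1*(-33) = -3 + 33 = 30)
H(z(2, 4) + 19, s(6)) + L(50) = (35 - (4 + 19)) + 30 = (35 - 1*23) + 30 = (35 - 23) + 30 = 12 + 30 = 42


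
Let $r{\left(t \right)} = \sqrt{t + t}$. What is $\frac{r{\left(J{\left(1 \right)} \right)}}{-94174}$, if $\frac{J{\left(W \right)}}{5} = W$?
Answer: $- \frac{\sqrt{10}}{94174} \approx -3.3579 \cdot 10^{-5}$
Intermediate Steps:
$J{\left(W \right)} = 5 W$
$r{\left(t \right)} = \sqrt{2} \sqrt{t}$ ($r{\left(t \right)} = \sqrt{2 t} = \sqrt{2} \sqrt{t}$)
$\frac{r{\left(J{\left(1 \right)} \right)}}{-94174} = \frac{\sqrt{2} \sqrt{5 \cdot 1}}{-94174} = \sqrt{2} \sqrt{5} \left(- \frac{1}{94174}\right) = \sqrt{10} \left(- \frac{1}{94174}\right) = - \frac{\sqrt{10}}{94174}$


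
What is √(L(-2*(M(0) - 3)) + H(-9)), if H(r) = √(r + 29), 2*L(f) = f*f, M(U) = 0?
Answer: √(18 + 2*√5) ≈ 4.7405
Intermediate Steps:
L(f) = f²/2 (L(f) = (f*f)/2 = f²/2)
H(r) = √(29 + r)
√(L(-2*(M(0) - 3)) + H(-9)) = √((-2*(0 - 3))²/2 + √(29 - 9)) = √((-2*(-3))²/2 + √20) = √((½)*6² + 2*√5) = √((½)*36 + 2*√5) = √(18 + 2*√5)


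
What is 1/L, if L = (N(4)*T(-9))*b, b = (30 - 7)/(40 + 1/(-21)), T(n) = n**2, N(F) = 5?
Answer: 839/195615 ≈ 0.0042890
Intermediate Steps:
b = 483/839 (b = 23/(40 - 1/21) = 23/(839/21) = 23*(21/839) = 483/839 ≈ 0.57569)
L = 195615/839 (L = (5*(-9)**2)*(483/839) = (5*81)*(483/839) = 405*(483/839) = 195615/839 ≈ 233.15)
1/L = 1/(195615/839) = 839/195615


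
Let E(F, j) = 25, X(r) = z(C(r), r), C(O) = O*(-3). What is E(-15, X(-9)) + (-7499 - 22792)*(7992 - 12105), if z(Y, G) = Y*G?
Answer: 124586908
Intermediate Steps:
C(O) = -3*O
z(Y, G) = G*Y
X(r) = -3*r² (X(r) = r*(-3*r) = -3*r²)
E(-15, X(-9)) + (-7499 - 22792)*(7992 - 12105) = 25 + (-7499 - 22792)*(7992 - 12105) = 25 - 30291*(-4113) = 25 + 124586883 = 124586908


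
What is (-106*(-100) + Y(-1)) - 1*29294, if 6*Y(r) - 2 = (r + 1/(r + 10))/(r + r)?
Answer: -504727/27 ≈ -18694.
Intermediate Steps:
Y(r) = ⅓ + (r + 1/(10 + r))/(12*r) (Y(r) = ⅓ + ((r + 1/(r + 10))/(r + r))/6 = ⅓ + ((r + 1/(10 + r))/((2*r)))/6 = ⅓ + ((r + 1/(10 + r))*(1/(2*r)))/6 = ⅓ + ((r + 1/(10 + r))/(2*r))/6 = ⅓ + (r + 1/(10 + r))/(12*r))
(-106*(-100) + Y(-1)) - 1*29294 = (-106*(-100) + (1/12)*(1 + 5*(-1)² + 50*(-1))/(-1*(10 - 1))) - 1*29294 = (10600 + (1/12)*(-1)*(1 + 5*1 - 50)/9) - 29294 = (10600 + (1/12)*(-1)*(⅑)*(1 + 5 - 50)) - 29294 = (10600 + (1/12)*(-1)*(⅑)*(-44)) - 29294 = (10600 + 11/27) - 29294 = 286211/27 - 29294 = -504727/27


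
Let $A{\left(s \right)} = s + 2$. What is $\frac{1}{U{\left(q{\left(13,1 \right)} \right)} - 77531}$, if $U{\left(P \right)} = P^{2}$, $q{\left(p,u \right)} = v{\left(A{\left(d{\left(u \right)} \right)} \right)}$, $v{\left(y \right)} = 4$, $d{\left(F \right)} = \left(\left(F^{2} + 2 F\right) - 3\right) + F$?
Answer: $- \frac{1}{77515} \approx -1.2901 \cdot 10^{-5}$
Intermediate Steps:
$d{\left(F \right)} = -3 + F^{2} + 3 F$ ($d{\left(F \right)} = \left(-3 + F^{2} + 2 F\right) + F = -3 + F^{2} + 3 F$)
$A{\left(s \right)} = 2 + s$
$q{\left(p,u \right)} = 4$
$\frac{1}{U{\left(q{\left(13,1 \right)} \right)} - 77531} = \frac{1}{4^{2} - 77531} = \frac{1}{16 - 77531} = \frac{1}{-77515} = - \frac{1}{77515}$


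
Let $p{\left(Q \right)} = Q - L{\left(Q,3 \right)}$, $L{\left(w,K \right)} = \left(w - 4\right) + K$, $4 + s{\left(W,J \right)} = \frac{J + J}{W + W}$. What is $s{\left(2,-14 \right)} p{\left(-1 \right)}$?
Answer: $-11$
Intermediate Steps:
$s{\left(W,J \right)} = -4 + \frac{J}{W}$ ($s{\left(W,J \right)} = -4 + \frac{J + J}{W + W} = -4 + \frac{2 J}{2 W} = -4 + 2 J \frac{1}{2 W} = -4 + \frac{J}{W}$)
$L{\left(w,K \right)} = -4 + K + w$ ($L{\left(w,K \right)} = \left(w - 4\right) + K = \left(-4 + w\right) + K = -4 + K + w$)
$p{\left(Q \right)} = 1$ ($p{\left(Q \right)} = Q - \left(-4 + 3 + Q\right) = Q - \left(-1 + Q\right) = 1$)
$s{\left(2,-14 \right)} p{\left(-1 \right)} = \left(-4 - \frac{14}{2}\right) 1 = \left(-4 - 7\right) 1 = \left(-11\right) 1 = -11$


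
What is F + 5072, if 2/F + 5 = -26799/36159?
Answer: 175474075/34599 ≈ 5071.6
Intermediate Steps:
F = -12053/34599 (F = 2/(-5 - 26799/36159) = 2/(-5 - 26799*1/36159) = 2/(-5 - 8933/12053) = 2/(-69198/12053) = 2*(-12053/69198) = -12053/34599 ≈ -0.34836)
F + 5072 = -12053/34599 + 5072 = 175474075/34599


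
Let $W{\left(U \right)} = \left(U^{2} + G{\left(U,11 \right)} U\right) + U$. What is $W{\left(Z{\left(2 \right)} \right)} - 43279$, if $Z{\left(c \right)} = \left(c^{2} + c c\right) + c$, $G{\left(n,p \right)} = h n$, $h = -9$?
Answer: $-44069$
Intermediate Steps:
$G{\left(n,p \right)} = - 9 n$
$Z{\left(c \right)} = c + 2 c^{2}$ ($Z{\left(c \right)} = \left(c^{2} + c^{2}\right) + c = 2 c^{2} + c = c + 2 c^{2}$)
$W{\left(U \right)} = U - 8 U^{2}$ ($W{\left(U \right)} = \left(U^{2} + - 9 U U\right) + U = \left(U^{2} - 9 U^{2}\right) + U = - 8 U^{2} + U = U - 8 U^{2}$)
$W{\left(Z{\left(2 \right)} \right)} - 43279 = 2 \left(1 + 2 \cdot 2\right) \left(1 - 8 \cdot 2 \left(1 + 2 \cdot 2\right)\right) - 43279 = 2 \left(1 + 4\right) \left(1 - 8 \cdot 2 \left(1 + 4\right)\right) - 43279 = 2 \cdot 5 \left(1 - 8 \cdot 2 \cdot 5\right) - 43279 = 10 \left(1 - 80\right) - 43279 = 10 \left(-79\right) - 43279 = -790 - 43279 = -44069$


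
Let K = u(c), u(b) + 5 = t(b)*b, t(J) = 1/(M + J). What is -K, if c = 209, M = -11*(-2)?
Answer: 86/21 ≈ 4.0952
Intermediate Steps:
M = 22
t(J) = 1/(22 + J)
u(b) = -5 + b/(22 + b)
K = -86/21 (K = 2*(-55 - 2*209)/(22 + 209) = 2*(-55 - 418)/231 = 2*(1/231)*(-473) = -86/21 ≈ -4.0952)
-K = -1*(-86/21) = 86/21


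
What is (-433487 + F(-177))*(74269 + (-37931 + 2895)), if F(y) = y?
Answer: -17013939712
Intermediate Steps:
(-433487 + F(-177))*(74269 + (-37931 + 2895)) = (-433487 - 177)*(74269 + (-37931 + 2895)) = -433664*(74269 - 35036) = -433664*39233 = -17013939712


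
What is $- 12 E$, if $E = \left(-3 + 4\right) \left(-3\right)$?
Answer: $36$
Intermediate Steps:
$E = -3$ ($E = 1 \left(-3\right) = -3$)
$- 12 E = \left(-12\right) \left(-3\right) = 36$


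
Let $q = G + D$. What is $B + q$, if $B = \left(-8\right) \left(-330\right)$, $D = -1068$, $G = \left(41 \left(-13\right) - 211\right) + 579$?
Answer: $1407$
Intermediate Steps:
$G = -165$ ($G = \left(-533 - 211\right) + 579 = -744 + 579 = -165$)
$q = -1233$ ($q = -165 - 1068 = -1233$)
$B = 2640$
$B + q = 2640 - 1233 = 1407$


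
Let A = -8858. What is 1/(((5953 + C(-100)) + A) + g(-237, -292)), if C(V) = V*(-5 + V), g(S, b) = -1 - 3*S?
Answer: 1/8305 ≈ 0.00012041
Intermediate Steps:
1/(((5953 + C(-100)) + A) + g(-237, -292)) = 1/(((5953 - 100*(-5 - 100)) - 8858) + (-1 - 3*(-237))) = 1/(((5953 - 100*(-105)) - 8858) + (-1 + 711)) = 1/(((5953 + 10500) - 8858) + 710) = 1/((16453 - 8858) + 710) = 1/(7595 + 710) = 1/8305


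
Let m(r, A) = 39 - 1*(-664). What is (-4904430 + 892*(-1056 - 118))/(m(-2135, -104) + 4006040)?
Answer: -5951638/4006743 ≈ -1.4854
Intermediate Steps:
m(r, A) = 703 (m(r, A) = 39 + 664 = 703)
(-4904430 + 892*(-1056 - 118))/(m(-2135, -104) + 4006040) = (-4904430 + 892*(-1056 - 118))/(703 + 4006040) = (-4904430 + 892*(-1174))/4006743 = (-4904430 - 1047208)*(1/4006743) = -5951638*1/4006743 = -5951638/4006743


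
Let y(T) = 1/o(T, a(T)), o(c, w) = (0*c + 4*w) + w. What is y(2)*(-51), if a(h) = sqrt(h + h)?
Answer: -51/10 ≈ -5.1000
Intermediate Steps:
a(h) = sqrt(2)*sqrt(h) (a(h) = sqrt(2*h) = sqrt(2)*sqrt(h))
o(c, w) = 5*w (o(c, w) = (0 + 4*w) + w = 4*w + w = 5*w)
y(T) = sqrt(2)/(10*sqrt(T)) (y(T) = 1/(5*(sqrt(2)*sqrt(T))) = 1/(5*sqrt(2)*sqrt(T)) = sqrt(2)/(10*sqrt(T)))
y(2)*(-51) = (sqrt(2)/(10*sqrt(2)))*(-51) = (sqrt(2)*(sqrt(2)/2)/10)*(-51) = (1/10)*(-51) = -51/10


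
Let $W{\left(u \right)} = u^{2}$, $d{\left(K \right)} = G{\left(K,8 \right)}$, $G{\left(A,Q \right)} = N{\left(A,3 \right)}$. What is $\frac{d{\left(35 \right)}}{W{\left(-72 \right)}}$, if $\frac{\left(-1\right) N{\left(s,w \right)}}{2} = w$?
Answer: $- \frac{1}{864} \approx -0.0011574$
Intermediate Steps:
$N{\left(s,w \right)} = - 2 w$
$G{\left(A,Q \right)} = -6$ ($G{\left(A,Q \right)} = \left(-2\right) 3 = -6$)
$d{\left(K \right)} = -6$
$\frac{d{\left(35 \right)}}{W{\left(-72 \right)}} = - \frac{6}{\left(-72\right)^{2}} = - \frac{6}{5184} = \left(-6\right) \frac{1}{5184} = - \frac{1}{864}$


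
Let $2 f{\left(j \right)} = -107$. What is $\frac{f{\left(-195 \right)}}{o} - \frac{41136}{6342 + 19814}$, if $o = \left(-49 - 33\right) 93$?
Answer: $- \frac{156151895}{99732828} \approx -1.5657$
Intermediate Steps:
$f{\left(j \right)} = - \frac{107}{2}$ ($f{\left(j \right)} = \frac{1}{2} \left(-107\right) = - \frac{107}{2}$)
$o = -7626$ ($o = \left(-82\right) 93 = -7626$)
$\frac{f{\left(-195 \right)}}{o} - \frac{41136}{6342 + 19814} = - \frac{107}{2 \left(-7626\right)} - \frac{41136}{6342 + 19814} = \left(- \frac{107}{2}\right) \left(- \frac{1}{7626}\right) - \frac{41136}{26156} = \frac{107}{15252} - \frac{10284}{6539} = - \frac{156151895}{99732828}$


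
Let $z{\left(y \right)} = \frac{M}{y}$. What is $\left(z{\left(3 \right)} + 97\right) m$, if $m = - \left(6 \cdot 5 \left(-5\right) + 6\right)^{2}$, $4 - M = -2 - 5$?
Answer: $-2087424$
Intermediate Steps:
$M = 11$ ($M = 4 - \left(-2 - 5\right) = 4 - -7 = 4 + 7 = 11$)
$z{\left(y \right)} = \frac{11}{y}$
$m = -20736$ ($m = - \left(30 \left(-5\right) + 6\right)^{2} = - \left(-150 + 6\right)^{2} = - \left(-144\right)^{2} = \left(-1\right) 20736 = -20736$)
$\left(z{\left(3 \right)} + 97\right) m = \left(\frac{11}{3} + 97\right) \left(-20736\right) = \frac{302}{3} \left(-20736\right) = -2087424$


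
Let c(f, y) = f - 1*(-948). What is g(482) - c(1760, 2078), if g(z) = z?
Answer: -2226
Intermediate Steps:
c(f, y) = 948 + f (c(f, y) = f + 948 = 948 + f)
g(482) - c(1760, 2078) = 482 - (948 + 1760) = 482 - 1*2708 = 482 - 2708 = -2226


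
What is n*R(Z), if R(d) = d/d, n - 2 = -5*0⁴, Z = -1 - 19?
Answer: 2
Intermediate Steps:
Z = -20
n = 2 (n = 2 - 5*0⁴ = 2 - 5*0 = 2 + 0 = 2)
R(d) = 1
n*R(Z) = 2*1 = 2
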